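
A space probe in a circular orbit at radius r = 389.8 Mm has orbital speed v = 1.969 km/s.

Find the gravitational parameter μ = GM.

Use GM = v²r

Convert to SI: r = 389.8 Mm = 3.898e+08 m; v = 1.969 km/s = 1969 m/s.
For a circular orbit v² = GM/r, so GM = v² · r.
GM = (1969)² · 3.898e+08 m³/s² ≈ 1.511e+15 m³/s² = 1.511 × 10^15 m³/s².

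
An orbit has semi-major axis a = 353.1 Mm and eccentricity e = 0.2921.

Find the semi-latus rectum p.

Convert to SI: a = 353.1 Mm = 3.531e+08 m.
p = a (1 − e²).
p = 3.531e+08 · (1 − (0.2921)²) = 3.531e+08 · 0.914678 ≈ 3.23e+08 m = 323 Mm.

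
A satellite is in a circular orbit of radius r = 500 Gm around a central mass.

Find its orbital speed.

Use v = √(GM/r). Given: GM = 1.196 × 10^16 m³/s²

Convert to SI: r = 500 Gm = 5e+11 m.
For a circular orbit, gravity supplies the centripetal force, so v = √(GM / r).
v = √(1.196e+16 / 5e+11) m/s ≈ 154.7 m/s = 154.7 m/s.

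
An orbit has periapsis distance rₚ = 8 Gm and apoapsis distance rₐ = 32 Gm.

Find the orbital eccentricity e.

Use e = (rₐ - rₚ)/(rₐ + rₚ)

Convert to SI: rₚ = 8 Gm = 8e+09 m; rₐ = 32 Gm = 3.2e+10 m.
e = (rₐ − rₚ) / (rₐ + rₚ).
e = (3.2e+10 − 8e+09) / (3.2e+10 + 8e+09) = 2.4e+10 / 4e+10 ≈ 0.6.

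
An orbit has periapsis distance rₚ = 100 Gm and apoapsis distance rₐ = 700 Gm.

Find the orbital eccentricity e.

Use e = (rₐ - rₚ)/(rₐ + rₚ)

Convert to SI: rₚ = 100 Gm = 1e+11 m; rₐ = 700 Gm = 7e+11 m.
e = (rₐ − rₚ) / (rₐ + rₚ).
e = (7e+11 − 1e+11) / (7e+11 + 1e+11) = 6e+11 / 8e+11 ≈ 0.75.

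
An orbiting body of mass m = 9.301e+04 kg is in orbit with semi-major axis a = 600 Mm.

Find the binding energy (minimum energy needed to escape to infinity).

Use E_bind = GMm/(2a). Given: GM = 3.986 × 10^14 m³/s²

Convert to SI: a = 600 Mm = 6e+08 m.
Total orbital energy is E = −GMm/(2a); binding energy is E_bind = −E = GMm/(2a).
E_bind = 3.986e+14 · 9.301e+04 / (2 · 6e+08) J ≈ 3.089e+10 J = 30.89 GJ.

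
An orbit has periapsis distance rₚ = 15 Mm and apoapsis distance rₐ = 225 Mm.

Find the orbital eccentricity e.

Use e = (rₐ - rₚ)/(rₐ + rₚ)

Convert to SI: rₚ = 15 Mm = 1.5e+07 m; rₐ = 225 Mm = 2.25e+08 m.
e = (rₐ − rₚ) / (rₐ + rₚ).
e = (2.25e+08 − 1.5e+07) / (2.25e+08 + 1.5e+07) = 2.1e+08 / 2.4e+08 ≈ 0.875.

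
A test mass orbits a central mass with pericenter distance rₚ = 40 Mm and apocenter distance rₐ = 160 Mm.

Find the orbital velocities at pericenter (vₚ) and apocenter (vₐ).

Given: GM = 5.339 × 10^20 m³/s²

Convert to SI: rₚ = 40 Mm = 4e+07 m; rₐ = 160 Mm = 1.6e+08 m.
Use the vis-viva equation v² = GM(2/r − 1/a) with a = (rₚ + rₐ)/2 = (4e+07 + 1.6e+08)/2 = 1e+08 m.
vₚ = √(GM · (2/rₚ − 1/a)) = √(5.339e+20 · (2/4e+07 − 1/1e+08)) m/s ≈ 4.621e+06 m/s = 4621 km/s.
vₐ = √(GM · (2/rₐ − 1/a)) = √(5.339e+20 · (2/1.6e+08 − 1/1e+08)) m/s ≈ 1.155e+06 m/s = 1155 km/s.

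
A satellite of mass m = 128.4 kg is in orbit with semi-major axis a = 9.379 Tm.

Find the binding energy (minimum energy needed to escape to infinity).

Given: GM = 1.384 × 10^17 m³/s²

Convert to SI: a = 9.379 Tm = 9.379e+12 m.
Total orbital energy is E = −GMm/(2a); binding energy is E_bind = −E = GMm/(2a).
E_bind = 1.384e+17 · 128.4 / (2 · 9.379e+12) J ≈ 9.474e+05 J = 947.4 kJ.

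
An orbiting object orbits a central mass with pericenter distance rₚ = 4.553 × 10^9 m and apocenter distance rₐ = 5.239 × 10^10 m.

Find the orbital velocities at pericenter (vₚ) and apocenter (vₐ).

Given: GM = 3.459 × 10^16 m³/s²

Use the vis-viva equation v² = GM(2/r − 1/a) with a = (rₚ + rₐ)/2 = (4.553e+09 + 5.239e+10)/2 = 2.84715e+10 m.
vₚ = √(GM · (2/rₚ − 1/a)) = √(3.459e+16 · (2/4.553e+09 − 1/2.84715e+10)) m/s ≈ 3739 m/s = 3.739 km/s.
vₐ = √(GM · (2/rₐ − 1/a)) = √(3.459e+16 · (2/5.239e+10 − 1/2.84715e+10)) m/s ≈ 324.9 m/s = 324.9 m/s.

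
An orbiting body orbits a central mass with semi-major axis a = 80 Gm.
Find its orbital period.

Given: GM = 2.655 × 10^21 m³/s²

Convert to SI: a = 80 Gm = 8e+10 m.
Kepler's third law: T = 2π √(a³ / GM).
Substituting a = 8e+10 m and GM = 2.655e+21 m³/s²:
T = 2π √((8e+10)³ / 2.655e+21) s
T ≈ 2.759e+06 s = 31.94 days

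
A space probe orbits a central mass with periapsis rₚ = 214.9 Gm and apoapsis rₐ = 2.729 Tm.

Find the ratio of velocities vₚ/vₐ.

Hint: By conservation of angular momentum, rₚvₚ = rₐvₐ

Convert to SI: rₚ = 214.9 Gm = 2.149e+11 m; rₐ = 2.729 Tm = 2.729e+12 m.
Conservation of angular momentum gives rₚvₚ = rₐvₐ, so vₚ/vₐ = rₐ/rₚ.
vₚ/vₐ = 2.729e+12 / 2.149e+11 ≈ 12.7.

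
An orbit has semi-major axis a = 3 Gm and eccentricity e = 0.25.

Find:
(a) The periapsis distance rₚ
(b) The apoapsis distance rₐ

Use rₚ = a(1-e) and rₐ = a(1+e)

Convert to SI: a = 3 Gm = 3e+09 m.
(a) rₚ = a(1 − e) = 3e+09 · (1 − 0.25) = 3e+09 · 0.75 ≈ 2.25e+09 m = 2.25 Gm.
(b) rₐ = a(1 + e) = 3e+09 · (1 + 0.25) = 3e+09 · 1.25 ≈ 3.75e+09 m = 3.75 Gm.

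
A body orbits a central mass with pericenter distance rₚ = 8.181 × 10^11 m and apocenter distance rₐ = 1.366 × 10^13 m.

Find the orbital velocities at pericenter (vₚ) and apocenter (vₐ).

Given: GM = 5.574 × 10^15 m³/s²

Use the vis-viva equation v² = GM(2/r − 1/a) with a = (rₚ + rₐ)/2 = (8.181e+11 + 1.366e+13)/2 = 7.23905e+12 m.
vₚ = √(GM · (2/rₚ − 1/a)) = √(5.574e+15 · (2/8.181e+11 − 1/7.23905e+12)) m/s ≈ 113.4 m/s = 113.4 m/s.
vₐ = √(GM · (2/rₐ − 1/a)) = √(5.574e+15 · (2/1.366e+13 − 1/7.23905e+12)) m/s ≈ 6.791 m/s = 6.791 m/s.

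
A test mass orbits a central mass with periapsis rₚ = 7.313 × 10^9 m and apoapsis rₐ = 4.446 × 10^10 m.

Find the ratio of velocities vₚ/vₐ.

Conservation of angular momentum gives rₚvₚ = rₐvₐ, so vₚ/vₐ = rₐ/rₚ.
vₚ/vₐ = 4.446e+10 / 7.313e+09 ≈ 6.08.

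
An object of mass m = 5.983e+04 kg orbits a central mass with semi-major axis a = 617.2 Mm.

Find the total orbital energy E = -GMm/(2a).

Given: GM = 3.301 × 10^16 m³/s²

Convert to SI: a = 617.2 Mm = 6.172e+08 m.
E = −GMm / (2a).
E = −3.301e+16 · 5.983e+04 / (2 · 6.172e+08) J ≈ -1.6e+12 J = -1.6 TJ.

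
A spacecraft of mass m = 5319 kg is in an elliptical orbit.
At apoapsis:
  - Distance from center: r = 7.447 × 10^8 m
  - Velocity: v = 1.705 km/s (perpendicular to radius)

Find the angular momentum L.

Convert to SI: v = 1.705 km/s = 1705 m/s.
Since v is perpendicular to r, L = m · v · r.
L = 5319 · 1705 · 7.447e+08 kg·m²/s ≈ 6.754e+15 kg·m²/s.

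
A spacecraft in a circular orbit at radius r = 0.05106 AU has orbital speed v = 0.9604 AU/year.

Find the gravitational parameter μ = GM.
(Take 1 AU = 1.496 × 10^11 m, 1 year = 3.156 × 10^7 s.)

Convert to SI: r = 0.05106 AU = 7.63858e+09 m; v = 0.9604 AU/year = 4552.47 m/s.
For a circular orbit v² = GM/r, so GM = v² · r.
GM = (4552.47)² · 7.63858e+09 m³/s² ≈ 1.583e+17 m³/s² = 1.583 × 10^17 m³/s².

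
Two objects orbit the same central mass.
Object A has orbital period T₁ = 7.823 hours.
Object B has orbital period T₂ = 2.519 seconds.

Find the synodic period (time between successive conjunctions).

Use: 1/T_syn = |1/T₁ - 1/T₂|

Convert to SI: T₁ = 7.823 hours = 28162.8 s.
T_syn = |T₁ · T₂ / (T₁ − T₂)|.
T_syn = |28162.8 · 2.519 / (28162.8 − 2.519)| s ≈ 2.519 s = 2.519 seconds.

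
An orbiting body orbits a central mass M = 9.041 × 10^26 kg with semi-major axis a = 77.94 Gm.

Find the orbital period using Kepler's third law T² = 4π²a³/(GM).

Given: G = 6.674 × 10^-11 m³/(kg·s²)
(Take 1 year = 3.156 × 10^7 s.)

Convert to SI: a = 77.94 Gm = 7.794e+10 m.
GM = G · M = 6.674e-11 · 9.041e+26 = 6.03396e+16 m³/s².
Kepler's third law: T = 2π √(a³ / GM).
Substituting a = 7.794e+10 m and GM = 6.03396e+16 m³/s²:
T = 2π √((7.794e+10)³ / 6.03396e+16) s
T ≈ 5.566e+08 s = 17.64 years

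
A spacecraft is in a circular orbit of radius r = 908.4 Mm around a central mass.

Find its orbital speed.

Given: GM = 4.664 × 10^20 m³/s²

Convert to SI: r = 908.4 Mm = 9.084e+08 m.
For a circular orbit, gravity supplies the centripetal force, so v = √(GM / r).
v = √(4.664e+20 / 9.084e+08) m/s ≈ 7.165e+05 m/s = 716.5 km/s.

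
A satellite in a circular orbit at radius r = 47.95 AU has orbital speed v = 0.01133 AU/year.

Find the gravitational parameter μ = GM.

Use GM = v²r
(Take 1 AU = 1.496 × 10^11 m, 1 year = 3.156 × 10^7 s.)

Convert to SI: r = 47.95 AU = 7.17332e+12 m; v = 0.01133 AU/year = 53.7062 m/s.
For a circular orbit v² = GM/r, so GM = v² · r.
GM = (53.7062)² · 7.17332e+12 m³/s² ≈ 2.069e+16 m³/s² = 2.069 × 10^16 m³/s².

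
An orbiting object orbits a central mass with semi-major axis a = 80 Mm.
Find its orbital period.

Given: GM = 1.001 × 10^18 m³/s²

Convert to SI: a = 80 Mm = 8e+07 m.
Kepler's third law: T = 2π √(a³ / GM).
Substituting a = 8e+07 m and GM = 1.001e+18 m³/s²:
T = 2π √((8e+07)³ / 1.001e+18) s
T ≈ 4494 s = 1.248 hours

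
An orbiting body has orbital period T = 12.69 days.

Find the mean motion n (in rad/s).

Convert to SI: T = 12.69 days = 1.09642e+06 s.
n = 2π / T.
n = 2π / 1.09642e+06 s ≈ 5.731e-06 rad/s.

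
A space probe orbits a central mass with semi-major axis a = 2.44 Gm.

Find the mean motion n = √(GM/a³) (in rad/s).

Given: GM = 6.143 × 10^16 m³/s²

Convert to SI: a = 2.44 Gm = 2.44e+09 m.
n = √(GM / a³).
n = √(6.143e+16 / (2.44e+09)³) rad/s ≈ 2.056e-06 rad/s.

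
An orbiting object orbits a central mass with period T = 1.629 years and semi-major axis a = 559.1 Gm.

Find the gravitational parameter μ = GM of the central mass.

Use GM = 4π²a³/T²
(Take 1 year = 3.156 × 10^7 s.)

Convert to SI: T = 1.629 years = 5.14112e+07 s; a = 559.1 Gm = 5.591e+11 m.
GM = 4π² · a³ / T².
GM = 4π² · (5.591e+11)³ / (5.14112e+07)² m³/s² ≈ 2.61e+21 m³/s² = 2.61 × 10^21 m³/s².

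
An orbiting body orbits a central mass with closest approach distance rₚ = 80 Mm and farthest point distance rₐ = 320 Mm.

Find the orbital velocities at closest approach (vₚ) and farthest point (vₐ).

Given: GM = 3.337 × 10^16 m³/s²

Convert to SI: rₚ = 80 Mm = 8e+07 m; rₐ = 320 Mm = 3.2e+08 m.
Use the vis-viva equation v² = GM(2/r − 1/a) with a = (rₚ + rₐ)/2 = (8e+07 + 3.2e+08)/2 = 2e+08 m.
vₚ = √(GM · (2/rₚ − 1/a)) = √(3.337e+16 · (2/8e+07 − 1/2e+08)) m/s ≈ 2.583e+04 m/s = 25.83 km/s.
vₐ = √(GM · (2/rₐ − 1/a)) = √(3.337e+16 · (2/3.2e+08 − 1/2e+08)) m/s ≈ 6459 m/s = 6.459 km/s.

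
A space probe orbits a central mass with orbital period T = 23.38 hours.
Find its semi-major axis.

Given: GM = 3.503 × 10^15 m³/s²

Convert to SI: T = 23.38 hours = 84168 s.
Invert Kepler's third law: a = (GM · T² / (4π²))^(1/3).
Substituting T = 84168 s and GM = 3.503e+15 m³/s²:
a = (3.503e+15 · (84168)² / (4π²))^(1/3) m
a ≈ 8.566e+07 m = 8.566 × 10^7 m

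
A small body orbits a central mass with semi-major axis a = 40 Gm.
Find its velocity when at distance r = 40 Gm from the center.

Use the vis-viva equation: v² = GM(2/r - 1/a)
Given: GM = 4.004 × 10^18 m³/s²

Convert to SI: a = 40 Gm = 4e+10 m; r = 40 Gm = 4e+10 m.
Vis-viva: v = √(GM · (2/r − 1/a)).
2/r − 1/a = 2/4e+10 − 1/4e+10 = 2.5e-11 m⁻¹.
v = √(4.004e+18 · 2.5e-11) m/s ≈ 1e+04 m/s = 10 km/s.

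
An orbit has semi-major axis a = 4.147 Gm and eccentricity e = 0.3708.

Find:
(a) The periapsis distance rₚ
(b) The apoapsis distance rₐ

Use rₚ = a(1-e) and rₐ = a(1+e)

Convert to SI: a = 4.147 Gm = 4.147e+09 m.
(a) rₚ = a(1 − e) = 4.147e+09 · (1 − 0.3708) = 4.147e+09 · 0.6292 ≈ 2.609e+09 m = 2.609 Gm.
(b) rₐ = a(1 + e) = 4.147e+09 · (1 + 0.3708) = 4.147e+09 · 1.3708 ≈ 5.685e+09 m = 5.685 Gm.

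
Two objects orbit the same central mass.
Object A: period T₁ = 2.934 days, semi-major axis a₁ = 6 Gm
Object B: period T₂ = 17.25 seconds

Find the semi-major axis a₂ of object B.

Convert to SI: T₁ = 2.934 days = 253498 s; a₁ = 6 Gm = 6e+09 m.
Kepler's third law: (T₁/T₂)² = (a₁/a₂)³ ⇒ a₂ = a₁ · (T₂/T₁)^(2/3).
T₂/T₁ = 17.25 / 253498 = 6.8048e-05.
a₂ = 6e+09 · (6.8048e-05)^(2/3) m ≈ 1e+07 m = 10 Mm.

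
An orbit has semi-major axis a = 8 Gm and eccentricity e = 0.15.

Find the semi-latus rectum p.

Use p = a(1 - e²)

Convert to SI: a = 8 Gm = 8e+09 m.
p = a (1 − e²).
p = 8e+09 · (1 − (0.15)²) = 8e+09 · 0.9775 ≈ 7.82e+09 m = 7.82 Gm.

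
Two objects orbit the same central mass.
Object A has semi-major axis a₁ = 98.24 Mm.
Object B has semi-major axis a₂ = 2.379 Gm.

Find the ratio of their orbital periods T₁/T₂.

Convert to SI: a₁ = 98.24 Mm = 9.824e+07 m; a₂ = 2.379 Gm = 2.379e+09 m.
From Kepler's third law, (T₁/T₂)² = (a₁/a₂)³, so T₁/T₂ = (a₁/a₂)^(3/2).
a₁/a₂ = 9.824e+07 / 2.379e+09 = 0.0412947.
T₁/T₂ = (0.0412947)^(3/2) ≈ 0.008392.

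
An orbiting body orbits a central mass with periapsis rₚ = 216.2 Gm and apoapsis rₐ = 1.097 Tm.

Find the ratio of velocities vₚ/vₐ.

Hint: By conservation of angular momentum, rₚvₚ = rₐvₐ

Convert to SI: rₚ = 216.2 Gm = 2.162e+11 m; rₐ = 1.097 Tm = 1.097e+12 m.
Conservation of angular momentum gives rₚvₚ = rₐvₐ, so vₚ/vₐ = rₐ/rₚ.
vₚ/vₐ = 1.097e+12 / 2.162e+11 ≈ 5.074.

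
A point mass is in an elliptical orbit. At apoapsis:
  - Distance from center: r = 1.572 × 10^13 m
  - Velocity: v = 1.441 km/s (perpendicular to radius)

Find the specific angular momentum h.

Convert to SI: v = 1.441 km/s = 1441 m/s.
With v perpendicular to r, h = r · v.
h = 1.572e+13 · 1441 m²/s ≈ 2.265e+16 m²/s.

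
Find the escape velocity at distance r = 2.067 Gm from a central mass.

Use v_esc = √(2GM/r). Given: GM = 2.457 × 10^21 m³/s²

Convert to SI: r = 2.067 Gm = 2.067e+09 m.
Escape velocity comes from setting total energy to zero: ½v² − GM/r = 0 ⇒ v_esc = √(2GM / r).
v_esc = √(2 · 2.457e+21 / 2.067e+09) m/s ≈ 1.542e+06 m/s = 1542 km/s.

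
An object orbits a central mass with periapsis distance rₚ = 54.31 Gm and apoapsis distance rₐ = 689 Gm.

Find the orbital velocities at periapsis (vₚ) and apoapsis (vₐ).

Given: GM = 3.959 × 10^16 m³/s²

Convert to SI: rₚ = 54.31 Gm = 5.431e+10 m; rₐ = 689 Gm = 6.89e+11 m.
Use the vis-viva equation v² = GM(2/r − 1/a) with a = (rₚ + rₐ)/2 = (5.431e+10 + 6.89e+11)/2 = 3.71655e+11 m.
vₚ = √(GM · (2/rₚ − 1/a)) = √(3.959e+16 · (2/5.431e+10 − 1/3.71655e+11)) m/s ≈ 1162 m/s = 1.162 km/s.
vₐ = √(GM · (2/rₐ − 1/a)) = √(3.959e+16 · (2/6.89e+11 − 1/3.71655e+11)) m/s ≈ 91.63 m/s = 91.63 m/s.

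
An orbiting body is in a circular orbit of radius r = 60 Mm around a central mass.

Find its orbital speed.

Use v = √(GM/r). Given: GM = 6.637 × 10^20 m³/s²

Convert to SI: r = 60 Mm = 6e+07 m.
For a circular orbit, gravity supplies the centripetal force, so v = √(GM / r).
v = √(6.637e+20 / 6e+07) m/s ≈ 3.326e+06 m/s = 3326 km/s.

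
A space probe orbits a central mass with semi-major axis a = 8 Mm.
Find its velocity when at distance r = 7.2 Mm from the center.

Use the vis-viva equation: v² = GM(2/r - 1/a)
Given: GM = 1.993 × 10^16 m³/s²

Convert to SI: a = 8 Mm = 8e+06 m; r = 7.2 Mm = 7.2e+06 m.
Vis-viva: v = √(GM · (2/r − 1/a)).
2/r − 1/a = 2/7.2e+06 − 1/8e+06 = 1.52778e-07 m⁻¹.
v = √(1.993e+16 · 1.52778e-07) m/s ≈ 5.518e+04 m/s = 55.18 km/s.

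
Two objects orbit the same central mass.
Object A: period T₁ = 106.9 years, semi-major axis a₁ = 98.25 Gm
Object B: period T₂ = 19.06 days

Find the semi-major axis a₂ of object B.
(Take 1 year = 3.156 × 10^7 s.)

Convert to SI: T₁ = 106.9 years = 3.37376e+09 s; a₁ = 98.25 Gm = 9.825e+10 m; T₂ = 19.06 days = 1.64678e+06 s.
Kepler's third law: (T₁/T₂)² = (a₁/a₂)³ ⇒ a₂ = a₁ · (T₂/T₁)^(2/3).
T₂/T₁ = 1.64678e+06 / 3.37376e+09 = 0.000488115.
a₂ = 9.825e+10 · (0.000488115)^(2/3) m ≈ 6.091e+08 m = 609.1 Mm.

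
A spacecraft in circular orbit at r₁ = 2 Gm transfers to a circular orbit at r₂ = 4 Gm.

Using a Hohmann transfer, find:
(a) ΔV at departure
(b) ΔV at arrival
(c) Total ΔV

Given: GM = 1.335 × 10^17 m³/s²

Convert to SI: r₁ = 2 Gm = 2e+09 m; r₂ = 4 Gm = 4e+09 m.
Transfer semi-major axis: a_t = (r₁ + r₂)/2 = (2e+09 + 4e+09)/2 = 3e+09 m.
Circular speeds: v₁ = √(GM/r₁) = 8170.07 m/s, v₂ = √(GM/r₂) = 5777.11 m/s.
Transfer speeds (vis-viva v² = GM(2/r − 1/a_t)): v₁ᵗ = 9433.98 m/s, v₂ᵗ = 4716.99 m/s.
(a) ΔV₁ = |v₁ᵗ − v₁| ≈ 1264 m/s = 1.264 km/s.
(b) ΔV₂ = |v₂ − v₂ᵗ| ≈ 1060 m/s = 1.06 km/s.
(c) ΔV_total = ΔV₁ + ΔV₂ ≈ 2324 m/s = 2.324 km/s.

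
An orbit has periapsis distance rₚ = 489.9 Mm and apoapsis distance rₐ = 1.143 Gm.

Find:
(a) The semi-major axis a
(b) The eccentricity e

Convert to SI: rₚ = 489.9 Mm = 4.899e+08 m; rₐ = 1.143 Gm = 1.143e+09 m.
(a) a = (rₚ + rₐ) / 2 = (4.899e+08 + 1.143e+09) / 2 ≈ 8.164e+08 m = 816.5 Mm.
(b) e = (rₐ − rₚ) / (rₐ + rₚ) = (1.143e+09 − 4.899e+08) / (1.143e+09 + 4.899e+08) ≈ 0.4.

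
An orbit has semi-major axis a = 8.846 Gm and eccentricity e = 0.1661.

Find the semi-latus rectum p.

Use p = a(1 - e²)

Convert to SI: a = 8.846 Gm = 8.846e+09 m.
p = a (1 − e²).
p = 8.846e+09 · (1 − (0.1661)²) = 8.846e+09 · 0.972411 ≈ 8.602e+09 m = 8.602 Gm.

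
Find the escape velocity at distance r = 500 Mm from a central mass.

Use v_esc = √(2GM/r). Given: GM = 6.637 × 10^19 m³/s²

Convert to SI: r = 500 Mm = 5e+08 m.
Escape velocity comes from setting total energy to zero: ½v² − GM/r = 0 ⇒ v_esc = √(2GM / r).
v_esc = √(2 · 6.637e+19 / 5e+08) m/s ≈ 5.152e+05 m/s = 515.2 km/s.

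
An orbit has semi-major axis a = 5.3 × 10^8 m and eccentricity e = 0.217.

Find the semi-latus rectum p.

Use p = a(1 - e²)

p = a (1 − e²).
p = 5.3e+08 · (1 − (0.217)²) = 5.3e+08 · 0.952911 ≈ 5.05e+08 m = 5.05 × 10^8 m.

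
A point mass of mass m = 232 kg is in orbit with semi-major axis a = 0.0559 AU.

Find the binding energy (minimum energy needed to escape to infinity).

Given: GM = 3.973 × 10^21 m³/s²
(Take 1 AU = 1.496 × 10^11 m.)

Convert to SI: a = 0.0559 AU = 8.36264e+09 m.
Total orbital energy is E = −GMm/(2a); binding energy is E_bind = −E = GMm/(2a).
E_bind = 3.973e+21 · 232 / (2 · 8.36264e+09) J ≈ 5.511e+13 J = 55.11 TJ.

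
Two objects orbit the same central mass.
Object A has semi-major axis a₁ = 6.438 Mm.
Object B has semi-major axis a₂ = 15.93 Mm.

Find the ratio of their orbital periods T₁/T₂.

Convert to SI: a₁ = 6.438 Mm = 6.438e+06 m; a₂ = 15.93 Mm = 1.593e+07 m.
From Kepler's third law, (T₁/T₂)² = (a₁/a₂)³, so T₁/T₂ = (a₁/a₂)^(3/2).
a₁/a₂ = 6.438e+06 / 1.593e+07 = 0.404143.
T₁/T₂ = (0.404143)^(3/2) ≈ 0.2569.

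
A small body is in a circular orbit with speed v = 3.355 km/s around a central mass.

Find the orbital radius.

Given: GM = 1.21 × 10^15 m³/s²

Convert to SI: v = 3.355 km/s = 3355 m/s.
For a circular orbit, v² = GM / r, so r = GM / v².
r = 1.21e+15 / (3355)² m ≈ 1.075e+08 m = 107.5 Mm.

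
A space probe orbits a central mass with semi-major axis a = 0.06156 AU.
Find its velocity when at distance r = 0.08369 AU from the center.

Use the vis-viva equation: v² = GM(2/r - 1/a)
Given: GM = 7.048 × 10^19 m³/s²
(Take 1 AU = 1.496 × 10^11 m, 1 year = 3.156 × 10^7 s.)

Convert to SI: a = 0.06156 AU = 9.20938e+09 m; r = 0.08369 AU = 1.252e+10 m.
Vis-viva: v = √(GM · (2/r − 1/a)).
2/r − 1/a = 2/1.252e+10 − 1/9.20938e+09 = 5.11591e-11 m⁻¹.
v = √(7.048e+19 · 5.11591e-11) m/s ≈ 6.005e+04 m/s = 12.67 AU/year.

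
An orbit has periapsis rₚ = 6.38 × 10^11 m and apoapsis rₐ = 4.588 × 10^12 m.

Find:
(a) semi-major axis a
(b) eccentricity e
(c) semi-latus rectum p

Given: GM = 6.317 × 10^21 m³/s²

(a) a = (rₚ + rₐ)/2 = (6.38e+11 + 4.588e+12)/2 ≈ 2.613e+12 m
(b) e = (rₐ − rₚ)/(rₐ + rₚ) = (4.588e+12 − 6.38e+11)/(4.588e+12 + 6.38e+11) ≈ 0.7558
(c) From a = (rₚ + rₐ)/2 = 2.613e+12 m and e = (rₐ − rₚ)/(rₐ + rₚ) = 0.755836, p = a(1 − e²) = 2.613e+12 · (1 − (0.755836)²) ≈ 1.12e+12 m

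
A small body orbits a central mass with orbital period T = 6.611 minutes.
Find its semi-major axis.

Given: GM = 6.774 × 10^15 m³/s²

Convert to SI: T = 6.611 minutes = 396.66 s.
Invert Kepler's third law: a = (GM · T² / (4π²))^(1/3).
Substituting T = 396.66 s and GM = 6.774e+15 m³/s²:
a = (6.774e+15 · (396.66)² / (4π²))^(1/3) m
a ≈ 3e+06 m = 3 Mm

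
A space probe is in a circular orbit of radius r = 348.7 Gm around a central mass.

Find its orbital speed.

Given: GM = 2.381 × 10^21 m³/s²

Convert to SI: r = 348.7 Gm = 3.487e+11 m.
For a circular orbit, gravity supplies the centripetal force, so v = √(GM / r).
v = √(2.381e+21 / 3.487e+11) m/s ≈ 8.263e+04 m/s = 82.63 km/s.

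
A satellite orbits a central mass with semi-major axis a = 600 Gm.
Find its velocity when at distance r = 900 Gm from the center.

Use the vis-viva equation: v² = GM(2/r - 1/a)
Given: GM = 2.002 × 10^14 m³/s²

Convert to SI: a = 600 Gm = 6e+11 m; r = 900 Gm = 9e+11 m.
Vis-viva: v = √(GM · (2/r − 1/a)).
2/r − 1/a = 2/9e+11 − 1/6e+11 = 5.55556e-13 m⁻¹.
v = √(2.002e+14 · 5.55556e-13) m/s ≈ 10.55 m/s = 10.55 m/s.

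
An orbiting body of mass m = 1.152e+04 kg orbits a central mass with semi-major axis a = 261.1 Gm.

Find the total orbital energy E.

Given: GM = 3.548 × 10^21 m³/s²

Convert to SI: a = 261.1 Gm = 2.611e+11 m.
E = −GMm / (2a).
E = −3.548e+21 · 1.152e+04 / (2 · 2.611e+11) J ≈ -7.827e+13 J = -78.27 TJ.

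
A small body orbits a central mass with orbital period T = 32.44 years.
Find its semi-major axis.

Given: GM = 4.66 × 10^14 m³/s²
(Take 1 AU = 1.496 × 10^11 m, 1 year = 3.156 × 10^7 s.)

Convert to SI: T = 32.44 years = 1.02381e+09 s.
Invert Kepler's third law: a = (GM · T² / (4π²))^(1/3).
Substituting T = 1.02381e+09 s and GM = 4.66e+14 m³/s²:
a = (4.66e+14 · (1.02381e+09)² / (4π²))^(1/3) m
a ≈ 2.313e+10 m = 0.1546 AU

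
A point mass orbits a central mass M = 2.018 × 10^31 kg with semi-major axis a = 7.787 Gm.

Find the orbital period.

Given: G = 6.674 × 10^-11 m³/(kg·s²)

Convert to SI: a = 7.787 Gm = 7.787e+09 m.
GM = G · M = 6.674e-11 · 2.018e+31 = 1.34681e+21 m³/s².
Kepler's third law: T = 2π √(a³ / GM).
Substituting a = 7.787e+09 m and GM = 1.34681e+21 m³/s²:
T = 2π √((7.787e+09)³ / 1.34681e+21) s
T ≈ 1.176e+05 s = 1.362 days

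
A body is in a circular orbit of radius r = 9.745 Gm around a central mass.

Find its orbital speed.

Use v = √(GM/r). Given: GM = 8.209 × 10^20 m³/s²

Convert to SI: r = 9.745 Gm = 9.745e+09 m.
For a circular orbit, gravity supplies the centripetal force, so v = √(GM / r).
v = √(8.209e+20 / 9.745e+09) m/s ≈ 2.902e+05 m/s = 290.2 km/s.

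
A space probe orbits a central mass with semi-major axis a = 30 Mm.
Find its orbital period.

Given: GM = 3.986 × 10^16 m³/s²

Convert to SI: a = 30 Mm = 3e+07 m.
Kepler's third law: T = 2π √(a³ / GM).
Substituting a = 3e+07 m and GM = 3.986e+16 m³/s²:
T = 2π √((3e+07)³ / 3.986e+16) s
T ≈ 5171 s = 1.436 hours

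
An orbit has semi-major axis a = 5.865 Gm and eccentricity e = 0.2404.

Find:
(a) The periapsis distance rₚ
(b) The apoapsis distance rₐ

Convert to SI: a = 5.865 Gm = 5.865e+09 m.
(a) rₚ = a(1 − e) = 5.865e+09 · (1 − 0.2404) = 5.865e+09 · 0.7596 ≈ 4.455e+09 m = 4.455 Gm.
(b) rₐ = a(1 + e) = 5.865e+09 · (1 + 0.2404) = 5.865e+09 · 1.2404 ≈ 7.275e+09 m = 7.275 Gm.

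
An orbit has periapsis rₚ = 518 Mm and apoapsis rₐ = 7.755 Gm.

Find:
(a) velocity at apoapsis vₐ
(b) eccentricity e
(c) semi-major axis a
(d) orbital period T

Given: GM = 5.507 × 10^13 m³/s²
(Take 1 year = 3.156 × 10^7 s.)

Convert to SI: rₚ = 518 Mm = 5.18e+08 m; rₐ = 7.755 Gm = 7.755e+09 m.
(a) With a = (rₚ + rₐ)/2 = 4.1365e+09 m, vₐ = √(GM (2/rₐ − 1/a)) = √(5.507e+13 · (2/7.755e+09 − 1/4.1365e+09)) m/s ≈ 29.82 m/s
(b) e = (rₐ − rₚ)/(rₐ + rₚ) = (7.755e+09 − 5.18e+08)/(7.755e+09 + 5.18e+08) ≈ 0.8748
(c) a = (rₚ + rₐ)/2 = (5.18e+08 + 7.755e+09)/2 ≈ 4.136e+09 m
(d) With a = (rₚ + rₐ)/2 = 4.1365e+09 m, T = 2π √(a³/GM) = 2π √((4.1365e+09)³/5.507e+13) s ≈ 2.253e+08 s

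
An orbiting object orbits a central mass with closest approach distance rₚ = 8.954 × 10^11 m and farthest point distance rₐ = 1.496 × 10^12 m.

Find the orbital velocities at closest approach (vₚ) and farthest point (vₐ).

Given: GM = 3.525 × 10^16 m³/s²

Use the vis-viva equation v² = GM(2/r − 1/a) with a = (rₚ + rₐ)/2 = (8.954e+11 + 1.496e+12)/2 = 1.1957e+12 m.
vₚ = √(GM · (2/rₚ − 1/a)) = √(3.525e+16 · (2/8.954e+11 − 1/1.1957e+12)) m/s ≈ 221.9 m/s = 221.9 m/s.
vₐ = √(GM · (2/rₐ − 1/a)) = √(3.525e+16 · (2/1.496e+12 − 1/1.1957e+12)) m/s ≈ 132.8 m/s = 132.8 m/s.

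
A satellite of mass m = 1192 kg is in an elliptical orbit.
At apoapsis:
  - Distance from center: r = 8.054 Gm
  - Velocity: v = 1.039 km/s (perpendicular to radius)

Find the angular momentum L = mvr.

Convert to SI: r = 8.054 Gm = 8.054e+09 m; v = 1.039 km/s = 1039 m/s.
Since v is perpendicular to r, L = m · v · r.
L = 1192 · 1039 · 8.054e+09 kg·m²/s ≈ 9.975e+15 kg·m²/s.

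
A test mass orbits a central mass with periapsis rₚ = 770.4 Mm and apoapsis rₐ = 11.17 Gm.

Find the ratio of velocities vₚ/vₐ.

Convert to SI: rₚ = 770.4 Mm = 7.704e+08 m; rₐ = 11.17 Gm = 1.117e+10 m.
Conservation of angular momentum gives rₚvₚ = rₐvₐ, so vₚ/vₐ = rₐ/rₚ.
vₚ/vₐ = 1.117e+10 / 7.704e+08 ≈ 14.5.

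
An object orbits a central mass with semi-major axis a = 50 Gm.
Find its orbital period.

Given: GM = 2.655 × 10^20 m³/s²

Convert to SI: a = 50 Gm = 5e+10 m.
Kepler's third law: T = 2π √(a³ / GM).
Substituting a = 5e+10 m and GM = 2.655e+20 m³/s²:
T = 2π √((5e+10)³ / 2.655e+20) s
T ≈ 4.311e+06 s = 49.9 days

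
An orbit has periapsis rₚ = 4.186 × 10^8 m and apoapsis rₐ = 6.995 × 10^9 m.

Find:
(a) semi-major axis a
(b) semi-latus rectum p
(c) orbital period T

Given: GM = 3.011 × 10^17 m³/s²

(a) a = (rₚ + rₐ)/2 = (4.186e+08 + 6.995e+09)/2 ≈ 3.707e+09 m
(b) From a = (rₚ + rₐ)/2 = 3.7068e+09 m and e = (rₐ − rₚ)/(rₐ + rₚ) = 0.887072, p = a(1 − e²) = 3.7068e+09 · (1 − (0.887072)²) ≈ 7.899e+08 m
(c) With a = (rₚ + rₐ)/2 = 3.7068e+09 m, T = 2π √(a³/GM) = 2π √((3.7068e+09)³/3.011e+17) s ≈ 2.584e+06 s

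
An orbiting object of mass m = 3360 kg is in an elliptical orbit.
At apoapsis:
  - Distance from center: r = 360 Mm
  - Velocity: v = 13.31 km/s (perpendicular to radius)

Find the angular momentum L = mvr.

Convert to SI: r = 360 Mm = 3.6e+08 m; v = 13.31 km/s = 13310 m/s.
Since v is perpendicular to r, L = m · v · r.
L = 3360 · 13310 · 3.6e+08 kg·m²/s ≈ 1.61e+16 kg·m²/s.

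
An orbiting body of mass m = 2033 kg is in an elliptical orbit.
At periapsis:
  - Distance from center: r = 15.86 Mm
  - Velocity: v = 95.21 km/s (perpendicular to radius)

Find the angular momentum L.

Convert to SI: r = 15.86 Mm = 1.586e+07 m; v = 95.21 km/s = 95210 m/s.
Since v is perpendicular to r, L = m · v · r.
L = 2033 · 95210 · 1.586e+07 kg·m²/s ≈ 3.07e+15 kg·m²/s.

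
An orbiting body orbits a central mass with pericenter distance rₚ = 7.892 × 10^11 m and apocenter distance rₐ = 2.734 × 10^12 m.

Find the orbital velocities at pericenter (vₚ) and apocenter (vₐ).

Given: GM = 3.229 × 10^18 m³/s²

Use the vis-viva equation v² = GM(2/r − 1/a) with a = (rₚ + rₐ)/2 = (7.892e+11 + 2.734e+12)/2 = 1.7616e+12 m.
vₚ = √(GM · (2/rₚ − 1/a)) = √(3.229e+18 · (2/7.892e+11 − 1/1.7616e+12)) m/s ≈ 2520 m/s = 2.52 km/s.
vₐ = √(GM · (2/rₐ − 1/a)) = √(3.229e+18 · (2/2.734e+12 − 1/1.7616e+12)) m/s ≈ 727.4 m/s = 727.4 m/s.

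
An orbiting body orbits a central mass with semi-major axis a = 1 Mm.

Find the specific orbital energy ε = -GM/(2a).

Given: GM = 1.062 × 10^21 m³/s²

Convert to SI: a = 1 Mm = 1e+06 m.
ε = −GM / (2a).
ε = −1.062e+21 / (2 · 1e+06) J/kg ≈ -5.31e+14 J/kg = -5.31e+05 GJ/kg.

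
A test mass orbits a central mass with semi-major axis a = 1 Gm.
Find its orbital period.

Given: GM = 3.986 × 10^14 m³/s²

Convert to SI: a = 1 Gm = 1e+09 m.
Kepler's third law: T = 2π √(a³ / GM).
Substituting a = 1e+09 m and GM = 3.986e+14 m³/s²:
T = 2π √((1e+09)³ / 3.986e+14) s
T ≈ 9.952e+06 s = 115.2 days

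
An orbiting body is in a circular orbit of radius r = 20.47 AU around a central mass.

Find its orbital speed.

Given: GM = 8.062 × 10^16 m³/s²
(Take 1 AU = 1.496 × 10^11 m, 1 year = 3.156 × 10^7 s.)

Convert to SI: r = 20.47 AU = 3.06231e+12 m.
For a circular orbit, gravity supplies the centripetal force, so v = √(GM / r).
v = √(8.062e+16 / 3.06231e+12) m/s ≈ 162.3 m/s = 0.03423 AU/year.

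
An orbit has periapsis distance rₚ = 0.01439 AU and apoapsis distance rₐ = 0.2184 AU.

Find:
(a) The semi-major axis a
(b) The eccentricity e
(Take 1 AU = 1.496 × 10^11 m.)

Convert to SI: rₚ = 0.01439 AU = 2.15274e+09 m; rₐ = 0.2184 AU = 3.26726e+10 m.
(a) a = (rₚ + rₐ) / 2 = (2.15274e+09 + 3.26726e+10) / 2 ≈ 1.741e+10 m = 0.1164 AU.
(b) e = (rₐ − rₚ) / (rₐ + rₚ) = (3.26726e+10 − 2.15274e+09) / (3.26726e+10 + 2.15274e+09) ≈ 0.8764.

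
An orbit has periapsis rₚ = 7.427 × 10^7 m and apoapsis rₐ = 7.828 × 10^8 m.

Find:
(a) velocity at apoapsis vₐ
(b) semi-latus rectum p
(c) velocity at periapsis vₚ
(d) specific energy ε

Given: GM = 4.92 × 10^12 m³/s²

(a) With a = (rₚ + rₐ)/2 = 4.28535e+08 m, vₐ = √(GM (2/rₐ − 1/a)) = √(4.92e+12 · (2/7.828e+08 − 1/4.28535e+08)) m/s ≈ 33 m/s
(b) From a = (rₚ + rₐ)/2 = 4.28535e+08 m and e = (rₐ − rₚ)/(rₐ + rₚ) = 0.826689, p = a(1 − e²) = 4.28535e+08 · (1 − (0.826689)²) ≈ 1.357e+08 m
(c) With a = (rₚ + rₐ)/2 = 4.28535e+08 m, vₚ = √(GM (2/rₚ − 1/a)) = √(4.92e+12 · (2/7.427e+07 − 1/4.28535e+08)) m/s ≈ 347.9 m/s
(d) With a = (rₚ + rₐ)/2 = 4.28535e+08 m, ε = −GM/(2a) = −4.92e+12/(2 · 4.28535e+08) J/kg ≈ -5740 J/kg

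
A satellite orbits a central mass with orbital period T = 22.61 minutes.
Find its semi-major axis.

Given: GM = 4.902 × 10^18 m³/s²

Convert to SI: T = 22.61 minutes = 1356.6 s.
Invert Kepler's third law: a = (GM · T² / (4π²))^(1/3).
Substituting T = 1356.6 s and GM = 4.902e+18 m³/s²:
a = (4.902e+18 · (1356.6)² / (4π²))^(1/3) m
a ≈ 6.114e+07 m = 6.114 × 10^7 m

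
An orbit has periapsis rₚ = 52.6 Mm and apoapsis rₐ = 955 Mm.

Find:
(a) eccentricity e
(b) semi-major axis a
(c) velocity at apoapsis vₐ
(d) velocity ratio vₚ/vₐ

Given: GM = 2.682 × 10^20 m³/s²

Convert to SI: rₚ = 52.6 Mm = 5.26e+07 m; rₐ = 955 Mm = 9.55e+08 m.
(a) e = (rₐ − rₚ)/(rₐ + rₚ) = (9.55e+08 − 5.26e+07)/(9.55e+08 + 5.26e+07) ≈ 0.8956
(b) a = (rₚ + rₐ)/2 = (5.26e+07 + 9.55e+08)/2 ≈ 5.038e+08 m
(c) With a = (rₚ + rₐ)/2 = 5.038e+08 m, vₐ = √(GM (2/rₐ − 1/a)) = √(2.682e+20 · (2/9.55e+08 − 1/5.038e+08)) m/s ≈ 1.712e+05 m/s
(d) Conservation of angular momentum (rₚvₚ = rₐvₐ) gives vₚ/vₐ = rₐ/rₚ = 9.55e+08/5.26e+07 ≈ 18.16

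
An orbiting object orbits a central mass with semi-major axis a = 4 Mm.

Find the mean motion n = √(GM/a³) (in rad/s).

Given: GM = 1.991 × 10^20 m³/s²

Convert to SI: a = 4 Mm = 4e+06 m.
n = √(GM / a³).
n = √(1.991e+20 / (4e+06)³) rad/s ≈ 1.764 rad/s.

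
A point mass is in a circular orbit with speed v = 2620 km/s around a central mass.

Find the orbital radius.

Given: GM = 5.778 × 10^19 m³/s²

Convert to SI: v = 2620 km/s = 2.62e+06 m/s.
For a circular orbit, v² = GM / r, so r = GM / v².
r = 5.778e+19 / (2.62e+06)² m ≈ 8.417e+06 m = 8.417 Mm.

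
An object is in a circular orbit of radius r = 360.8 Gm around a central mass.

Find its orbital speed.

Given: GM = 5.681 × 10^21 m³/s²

Convert to SI: r = 360.8 Gm = 3.608e+11 m.
For a circular orbit, gravity supplies the centripetal force, so v = √(GM / r).
v = √(5.681e+21 / 3.608e+11) m/s ≈ 1.255e+05 m/s = 125.5 km/s.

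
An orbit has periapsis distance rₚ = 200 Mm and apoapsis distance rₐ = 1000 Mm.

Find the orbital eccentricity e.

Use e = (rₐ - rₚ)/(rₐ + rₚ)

Convert to SI: rₚ = 200 Mm = 2e+08 m; rₐ = 1000 Mm = 1e+09 m.
e = (rₐ − rₚ) / (rₐ + rₚ).
e = (1e+09 − 2e+08) / (1e+09 + 2e+08) = 8e+08 / 1.2e+09 ≈ 0.6667.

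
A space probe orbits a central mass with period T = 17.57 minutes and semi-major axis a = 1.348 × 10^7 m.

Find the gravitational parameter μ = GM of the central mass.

Convert to SI: T = 17.57 minutes = 1054.2 s.
GM = 4π² · a³ / T².
GM = 4π² · (1.348e+07)³ / (1054.2)² m³/s² ≈ 8.701e+16 m³/s² = 8.701 × 10^16 m³/s².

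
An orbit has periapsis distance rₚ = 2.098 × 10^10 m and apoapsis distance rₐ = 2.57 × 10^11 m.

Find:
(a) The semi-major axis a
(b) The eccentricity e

(a) a = (rₚ + rₐ) / 2 = (2.098e+10 + 2.57e+11) / 2 ≈ 1.39e+11 m = 1.39 × 10^11 m.
(b) e = (rₐ − rₚ) / (rₐ + rₚ) = (2.57e+11 − 2.098e+10) / (2.57e+11 + 2.098e+10) ≈ 0.8491.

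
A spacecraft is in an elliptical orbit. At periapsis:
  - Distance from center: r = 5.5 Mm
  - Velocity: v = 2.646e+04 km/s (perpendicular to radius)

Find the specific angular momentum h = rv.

Convert to SI: r = 5.5 Mm = 5.5e+06 m; v = 2.646e+04 km/s = 2.646e+07 m/s.
With v perpendicular to r, h = r · v.
h = 5.5e+06 · 2.646e+07 m²/s ≈ 1.455e+14 m²/s.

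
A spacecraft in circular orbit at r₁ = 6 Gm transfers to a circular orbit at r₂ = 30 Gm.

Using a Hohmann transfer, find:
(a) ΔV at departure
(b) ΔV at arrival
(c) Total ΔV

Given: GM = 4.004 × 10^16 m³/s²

Convert to SI: r₁ = 6 Gm = 6e+09 m; r₂ = 30 Gm = 3e+10 m.
Transfer semi-major axis: a_t = (r₁ + r₂)/2 = (6e+09 + 3e+10)/2 = 1.8e+10 m.
Circular speeds: v₁ = √(GM/r₁) = 2583.28 m/s, v₂ = √(GM/r₂) = 1155.28 m/s.
Transfer speeds (vis-viva v² = GM(2/r − 1/a_t)): v₁ᵗ = 3335 m/s, v₂ᵗ = 667 m/s.
(a) ΔV₁ = |v₁ᵗ − v₁| ≈ 751.7 m/s = 751.7 m/s.
(b) ΔV₂ = |v₂ − v₂ᵗ| ≈ 488.3 m/s = 488.3 m/s.
(c) ΔV_total = ΔV₁ + ΔV₂ ≈ 1240 m/s = 1.24 km/s.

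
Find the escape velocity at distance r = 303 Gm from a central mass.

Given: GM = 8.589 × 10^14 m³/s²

Convert to SI: r = 303 Gm = 3.03e+11 m.
Escape velocity comes from setting total energy to zero: ½v² − GM/r = 0 ⇒ v_esc = √(2GM / r).
v_esc = √(2 · 8.589e+14 / 3.03e+11) m/s ≈ 75.29 m/s = 75.29 m/s.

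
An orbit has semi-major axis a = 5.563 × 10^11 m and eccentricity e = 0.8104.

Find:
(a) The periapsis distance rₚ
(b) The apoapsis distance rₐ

(a) rₚ = a(1 − e) = 5.563e+11 · (1 − 0.8104) = 5.563e+11 · 0.1896 ≈ 1.055e+11 m = 1.055 × 10^11 m.
(b) rₐ = a(1 + e) = 5.563e+11 · (1 + 0.8104) = 5.563e+11 · 1.8104 ≈ 1.007e+12 m = 1.007 × 10^12 m.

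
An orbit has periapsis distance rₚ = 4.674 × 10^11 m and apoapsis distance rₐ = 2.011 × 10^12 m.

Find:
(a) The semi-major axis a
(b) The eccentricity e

(a) a = (rₚ + rₐ) / 2 = (4.674e+11 + 2.011e+12) / 2 ≈ 1.239e+12 m = 1.239 × 10^12 m.
(b) e = (rₐ − rₚ) / (rₐ + rₚ) = (2.011e+12 − 4.674e+11) / (2.011e+12 + 4.674e+11) ≈ 0.6228.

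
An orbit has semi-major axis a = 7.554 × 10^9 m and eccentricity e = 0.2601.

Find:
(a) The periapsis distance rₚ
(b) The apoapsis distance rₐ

(a) rₚ = a(1 − e) = 7.554e+09 · (1 − 0.2601) = 7.554e+09 · 0.7399 ≈ 5.589e+09 m = 5.589 × 10^9 m.
(b) rₐ = a(1 + e) = 7.554e+09 · (1 + 0.2601) = 7.554e+09 · 1.2601 ≈ 9.519e+09 m = 9.519 × 10^9 m.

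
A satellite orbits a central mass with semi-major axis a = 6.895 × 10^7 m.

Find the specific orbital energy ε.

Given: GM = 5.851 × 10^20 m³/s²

ε = −GM / (2a).
ε = −5.851e+20 / (2 · 6.895e+07) J/kg ≈ -4.243e+12 J/kg = -4243 GJ/kg.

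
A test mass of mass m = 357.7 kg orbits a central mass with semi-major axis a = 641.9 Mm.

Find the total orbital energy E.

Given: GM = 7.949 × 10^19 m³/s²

Convert to SI: a = 641.9 Mm = 6.419e+08 m.
E = −GMm / (2a).
E = −7.949e+19 · 357.7 / (2 · 6.419e+08) J ≈ -2.215e+13 J = -22.15 TJ.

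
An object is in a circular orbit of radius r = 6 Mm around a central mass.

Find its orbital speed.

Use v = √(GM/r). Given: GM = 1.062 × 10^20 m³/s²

Convert to SI: r = 6 Mm = 6e+06 m.
For a circular orbit, gravity supplies the centripetal force, so v = √(GM / r).
v = √(1.062e+20 / 6e+06) m/s ≈ 4.207e+06 m/s = 4207 km/s.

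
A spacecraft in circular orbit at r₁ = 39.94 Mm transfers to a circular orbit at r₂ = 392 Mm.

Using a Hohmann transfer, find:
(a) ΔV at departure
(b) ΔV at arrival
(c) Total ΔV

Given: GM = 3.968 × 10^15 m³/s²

Convert to SI: r₁ = 39.94 Mm = 3.994e+07 m; r₂ = 392 Mm = 3.92e+08 m.
Transfer semi-major axis: a_t = (r₁ + r₂)/2 = (3.994e+07 + 3.92e+08)/2 = 2.1597e+08 m.
Circular speeds: v₁ = √(GM/r₁) = 9967.4 m/s, v₂ = √(GM/r₂) = 3181.58 m/s.
Transfer speeds (vis-viva v² = GM(2/r − 1/a_t)): v₁ᵗ = 13428.5 m/s, v₂ᵗ = 1368.2 m/s.
(a) ΔV₁ = |v₁ᵗ − v₁| ≈ 3461 m/s = 3.461 km/s.
(b) ΔV₂ = |v₂ − v₂ᵗ| ≈ 1813 m/s = 1.813 km/s.
(c) ΔV_total = ΔV₁ + ΔV₂ ≈ 5274 m/s = 5.274 km/s.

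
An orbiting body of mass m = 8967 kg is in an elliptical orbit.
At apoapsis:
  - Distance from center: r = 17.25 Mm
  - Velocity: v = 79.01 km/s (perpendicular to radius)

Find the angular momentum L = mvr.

Convert to SI: r = 17.25 Mm = 1.725e+07 m; v = 79.01 km/s = 79010 m/s.
Since v is perpendicular to r, L = m · v · r.
L = 8967 · 79010 · 1.725e+07 kg·m²/s ≈ 1.222e+16 kg·m²/s.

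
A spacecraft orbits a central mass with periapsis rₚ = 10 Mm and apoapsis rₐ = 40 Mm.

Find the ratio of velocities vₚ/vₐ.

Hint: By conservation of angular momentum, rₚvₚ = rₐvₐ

Convert to SI: rₚ = 10 Mm = 1e+07 m; rₐ = 40 Mm = 4e+07 m.
Conservation of angular momentum gives rₚvₚ = rₐvₐ, so vₚ/vₐ = rₐ/rₚ.
vₚ/vₐ = 4e+07 / 1e+07 ≈ 4.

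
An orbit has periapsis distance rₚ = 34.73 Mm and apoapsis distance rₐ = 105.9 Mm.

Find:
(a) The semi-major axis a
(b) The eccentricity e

Convert to SI: rₚ = 34.73 Mm = 3.473e+07 m; rₐ = 105.9 Mm = 1.059e+08 m.
(a) a = (rₚ + rₐ) / 2 = (3.473e+07 + 1.059e+08) / 2 ≈ 7.032e+07 m = 70.31 Mm.
(b) e = (rₐ − rₚ) / (rₐ + rₚ) = (1.059e+08 − 3.473e+07) / (1.059e+08 + 3.473e+07) ≈ 0.5061.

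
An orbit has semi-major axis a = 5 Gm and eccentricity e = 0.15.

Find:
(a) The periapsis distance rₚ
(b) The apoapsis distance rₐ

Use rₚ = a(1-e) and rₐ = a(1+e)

Convert to SI: a = 5 Gm = 5e+09 m.
(a) rₚ = a(1 − e) = 5e+09 · (1 − 0.15) = 5e+09 · 0.85 ≈ 4.25e+09 m = 4.25 Gm.
(b) rₐ = a(1 + e) = 5e+09 · (1 + 0.15) = 5e+09 · 1.15 ≈ 5.75e+09 m = 5.75 Gm.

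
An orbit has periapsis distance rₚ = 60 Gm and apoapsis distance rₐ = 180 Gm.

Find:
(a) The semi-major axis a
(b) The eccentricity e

Convert to SI: rₚ = 60 Gm = 6e+10 m; rₐ = 180 Gm = 1.8e+11 m.
(a) a = (rₚ + rₐ) / 2 = (6e+10 + 1.8e+11) / 2 ≈ 1.2e+11 m = 120 Gm.
(b) e = (rₐ − rₚ) / (rₐ + rₚ) = (1.8e+11 − 6e+10) / (1.8e+11 + 6e+10) ≈ 0.5.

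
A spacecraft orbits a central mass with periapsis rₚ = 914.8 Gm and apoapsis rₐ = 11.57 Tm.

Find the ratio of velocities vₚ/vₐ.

Convert to SI: rₚ = 914.8 Gm = 9.148e+11 m; rₐ = 11.57 Tm = 1.157e+13 m.
Conservation of angular momentum gives rₚvₚ = rₐvₐ, so vₚ/vₐ = rₐ/rₚ.
vₚ/vₐ = 1.157e+13 / 9.148e+11 ≈ 12.65.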